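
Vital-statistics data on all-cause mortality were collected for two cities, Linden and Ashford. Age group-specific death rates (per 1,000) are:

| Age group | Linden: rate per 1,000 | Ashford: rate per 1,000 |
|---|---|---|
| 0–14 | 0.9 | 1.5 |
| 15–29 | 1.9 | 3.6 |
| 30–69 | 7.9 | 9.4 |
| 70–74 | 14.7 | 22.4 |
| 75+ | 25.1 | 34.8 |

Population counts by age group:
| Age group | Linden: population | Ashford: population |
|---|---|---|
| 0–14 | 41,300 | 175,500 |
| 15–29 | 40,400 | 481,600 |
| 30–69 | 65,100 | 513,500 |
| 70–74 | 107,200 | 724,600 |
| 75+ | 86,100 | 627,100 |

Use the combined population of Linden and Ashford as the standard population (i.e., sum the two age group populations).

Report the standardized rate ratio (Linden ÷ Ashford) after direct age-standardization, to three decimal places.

0.702

Combined standard total = 2,862,400; weights = 0.0757, 0.1824, 0.2021, 0.2906, 0.2492.
Linden: 0.0757×0.9 + 0.1824×1.9 + 0.2021×7.9 + 0.2906×14.7 + 0.2492×25.1 = 12.5373 per 1,000.
Ashford: 0.0757×1.5 + 0.1824×3.6 + 0.2021×9.4 + 0.2906×22.4 + 0.2492×34.8 = 17.8504 per 1,000.
Ratio = 12.5373 ÷ 17.8504 = 0.70235.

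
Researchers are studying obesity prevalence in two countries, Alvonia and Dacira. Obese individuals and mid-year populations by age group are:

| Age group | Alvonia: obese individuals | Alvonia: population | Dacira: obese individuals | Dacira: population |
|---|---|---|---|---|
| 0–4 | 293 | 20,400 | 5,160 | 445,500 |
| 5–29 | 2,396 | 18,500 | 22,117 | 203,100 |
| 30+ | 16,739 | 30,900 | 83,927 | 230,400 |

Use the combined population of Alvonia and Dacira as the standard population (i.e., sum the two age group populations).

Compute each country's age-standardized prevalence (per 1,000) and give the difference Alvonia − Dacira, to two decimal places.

55.05

Age-specific rates per 1,000 for Alvonia: 14.363, 129.514, 541.715.
For Dacira: 11.582, 108.897, 364.266.
Combined standard total = 948,800; weights = 0.4910, 0.2336, 0.2754.
Alvonia: 0.4910×14.363 + 0.2336×129.514 + 0.2754×541.715 = 186.4903 per 1,000.
Dacira: 0.4910×11.582 + 0.2336×108.897 + 0.2754×364.266 = 131.4405 per 1,000.
Difference = 186.4903 − 131.4405 = 55.0498.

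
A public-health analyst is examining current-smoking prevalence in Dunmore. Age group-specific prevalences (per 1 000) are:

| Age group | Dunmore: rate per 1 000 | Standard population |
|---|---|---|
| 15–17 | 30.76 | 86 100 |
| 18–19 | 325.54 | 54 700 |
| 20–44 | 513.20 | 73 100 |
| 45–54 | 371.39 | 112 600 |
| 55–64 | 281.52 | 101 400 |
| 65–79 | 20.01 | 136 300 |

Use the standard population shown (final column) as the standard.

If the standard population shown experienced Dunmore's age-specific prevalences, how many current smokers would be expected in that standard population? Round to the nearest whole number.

131062

Expected current smokers = Σ (standard pop × age-specific rate ÷ 1 000)
= 86 100×30.76/1 000 + 54 700×325.54/1 000 + 73 100×513.20/1 000 + 112 600×371.39/1 000 + 101 400×281.52/1 000 + 136 300×20.01/1 000
= 2648.44 + 17807.04 + 37514.92 + 41818.51 + 28546.13 + 2727.36 = 131062.40.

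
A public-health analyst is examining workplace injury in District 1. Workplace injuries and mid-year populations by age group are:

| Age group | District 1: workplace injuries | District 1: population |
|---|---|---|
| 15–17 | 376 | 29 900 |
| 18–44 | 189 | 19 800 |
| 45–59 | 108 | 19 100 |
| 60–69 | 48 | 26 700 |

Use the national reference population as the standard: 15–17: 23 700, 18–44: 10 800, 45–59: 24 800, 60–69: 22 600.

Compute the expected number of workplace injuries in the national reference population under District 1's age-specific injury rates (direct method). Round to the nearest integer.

582

Age-specific rates per 10 000 for District 1: 125.75, 95.45, 56.54, 17.98.
Expected workplace injuries = Σ (standard pop × age-specific rate ÷ 10 000)
= 23 700×125.75/10 000 + 10 800×95.45/10 000 + 24 800×56.54/10 000 + 22 600×17.98/10 000
= 298.03 + 103.09 + 140.23 + 40.63 = 581.98.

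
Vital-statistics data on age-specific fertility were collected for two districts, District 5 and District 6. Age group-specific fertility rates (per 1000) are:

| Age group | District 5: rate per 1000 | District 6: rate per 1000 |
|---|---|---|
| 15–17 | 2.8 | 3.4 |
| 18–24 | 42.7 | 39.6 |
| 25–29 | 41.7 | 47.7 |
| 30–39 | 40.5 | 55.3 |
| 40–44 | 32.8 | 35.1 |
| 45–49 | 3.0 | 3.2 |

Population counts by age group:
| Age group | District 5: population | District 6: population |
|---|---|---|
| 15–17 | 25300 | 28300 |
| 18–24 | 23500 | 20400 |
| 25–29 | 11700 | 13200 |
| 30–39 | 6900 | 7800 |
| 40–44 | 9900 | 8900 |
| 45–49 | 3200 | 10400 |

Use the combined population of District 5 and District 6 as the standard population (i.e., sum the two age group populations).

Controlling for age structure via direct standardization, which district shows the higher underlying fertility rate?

District 6

Combined standard total = 169500; weights = 0.3162, 0.2590, 0.1469, 0.0867, 0.1109, 0.0802.
District 5: 0.3162×2.8 + 0.2590×42.7 + 0.1469×41.7 + 0.0867×40.5 + 0.1109×32.8 + 0.0802×3.0 = 25.4615 per 1000.
District 6: 0.3162×3.4 + 0.2590×39.6 + 0.1469×47.7 + 0.0867×55.3 + 0.1109×35.1 + 0.0802×3.2 = 27.2845 per 1000.
The crude rates (27.03 vs 25.96) would put District 5 higher, but that reflects its age composition; once standardized to a common age structure, District 6 has the higher underlying rate.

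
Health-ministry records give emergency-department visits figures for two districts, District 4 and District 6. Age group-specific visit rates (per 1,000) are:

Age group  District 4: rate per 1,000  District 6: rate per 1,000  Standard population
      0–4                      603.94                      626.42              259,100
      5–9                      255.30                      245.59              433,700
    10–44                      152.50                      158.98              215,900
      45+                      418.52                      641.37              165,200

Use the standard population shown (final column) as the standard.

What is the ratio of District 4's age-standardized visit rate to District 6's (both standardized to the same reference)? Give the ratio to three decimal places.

0.903

Standard total = 1,073,900; weights = 0.2413, 0.4039, 0.2010, 0.1538.
District 4: 0.2413×603.94 + 0.4039×255.30 + 0.2010×152.50 + 0.1538×418.52 = 343.8576 per 1,000.
District 6: 0.2413×626.42 + 0.4039×245.59 + 0.2010×158.98 + 0.1538×641.37 = 380.9441 per 1,000.
Ratio = 343.8576 ÷ 380.9441 = 0.90265.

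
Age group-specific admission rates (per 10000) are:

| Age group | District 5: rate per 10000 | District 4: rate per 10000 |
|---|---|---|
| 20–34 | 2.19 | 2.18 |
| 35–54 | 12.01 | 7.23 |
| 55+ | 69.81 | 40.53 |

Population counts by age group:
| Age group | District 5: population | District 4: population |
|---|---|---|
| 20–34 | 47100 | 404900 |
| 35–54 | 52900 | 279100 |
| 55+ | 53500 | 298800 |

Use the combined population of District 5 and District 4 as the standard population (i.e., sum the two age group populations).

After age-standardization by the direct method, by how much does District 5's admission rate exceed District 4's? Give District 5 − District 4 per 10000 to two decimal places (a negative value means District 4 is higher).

Combined standard total = 1136300; weights = 0.3978, 0.2922, 0.3100.
District 5: 0.3978×2.19 + 0.2922×12.01 + 0.3100×69.81 = 26.0242 per 10000.
District 4: 0.3978×2.18 + 0.2922×7.23 + 0.3100×40.53 = 15.5456 per 10000.
Difference = 26.0242 − 15.5456 = 10.4786.

10.48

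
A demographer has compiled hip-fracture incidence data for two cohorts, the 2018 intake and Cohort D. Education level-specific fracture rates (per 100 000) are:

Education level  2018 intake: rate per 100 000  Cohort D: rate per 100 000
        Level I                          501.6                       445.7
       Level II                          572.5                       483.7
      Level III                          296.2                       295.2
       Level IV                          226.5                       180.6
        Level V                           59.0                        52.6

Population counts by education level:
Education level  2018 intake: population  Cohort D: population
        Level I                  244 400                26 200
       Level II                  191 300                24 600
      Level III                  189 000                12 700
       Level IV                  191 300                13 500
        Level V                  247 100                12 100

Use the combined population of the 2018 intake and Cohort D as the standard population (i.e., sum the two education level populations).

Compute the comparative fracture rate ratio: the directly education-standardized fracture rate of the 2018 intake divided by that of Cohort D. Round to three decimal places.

1.136

Combined standard total = 1 152 200; weights = 0.2349, 0.1874, 0.1751, 0.1777, 0.2250.
The 2018 intake: 0.2349×501.6 + 0.1874×572.5 + 0.1751×296.2 + 0.1777×226.5 + 0.2250×59.0 = 330.4628 per 100 000.
Cohort D: 0.2349×445.7 + 0.1874×483.7 + 0.1751×295.2 + 0.1777×180.6 + 0.2250×52.6 = 290.9216 per 100 000.
Ratio = 330.4628 ÷ 290.9216 = 1.13592.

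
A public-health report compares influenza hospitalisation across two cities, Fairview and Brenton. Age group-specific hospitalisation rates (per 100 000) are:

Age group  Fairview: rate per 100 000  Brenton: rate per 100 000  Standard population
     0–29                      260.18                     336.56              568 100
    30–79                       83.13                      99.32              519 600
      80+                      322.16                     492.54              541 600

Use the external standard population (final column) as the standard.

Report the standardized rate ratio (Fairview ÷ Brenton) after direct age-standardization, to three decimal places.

0.717

Standard total = 1 629 300; weights = 0.3487, 0.3189, 0.3324.
Fairview: 0.3487×260.18 + 0.3189×83.13 + 0.3324×322.16 = 224.3199 per 100 000.
Brenton: 0.3487×336.56 + 0.3189×99.32 + 0.3324×492.54 = 312.7515 per 100 000.
Ratio = 224.3199 ÷ 312.7515 = 0.71725.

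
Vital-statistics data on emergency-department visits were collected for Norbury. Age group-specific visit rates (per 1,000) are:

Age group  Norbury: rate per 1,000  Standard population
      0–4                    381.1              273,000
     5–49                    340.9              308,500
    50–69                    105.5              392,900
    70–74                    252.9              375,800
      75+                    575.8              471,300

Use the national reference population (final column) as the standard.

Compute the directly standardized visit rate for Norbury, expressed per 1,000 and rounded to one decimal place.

338.8

Standard total = 1,821,500; weights = 0.1499, 0.1694, 0.2157, 0.2063, 0.2587.
Standardized rate: 0.1499×381.1 + 0.1694×340.9 + 0.2157×105.5 + 0.2063×252.9 + 0.2587×575.8 = 338.7720 per 1,000.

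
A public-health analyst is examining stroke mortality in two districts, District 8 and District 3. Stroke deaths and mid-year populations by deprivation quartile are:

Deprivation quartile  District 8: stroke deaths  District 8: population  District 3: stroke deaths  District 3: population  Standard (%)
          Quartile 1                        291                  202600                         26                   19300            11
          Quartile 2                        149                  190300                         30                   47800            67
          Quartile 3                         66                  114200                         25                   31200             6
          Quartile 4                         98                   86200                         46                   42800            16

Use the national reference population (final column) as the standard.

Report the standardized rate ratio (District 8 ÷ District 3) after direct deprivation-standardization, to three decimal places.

1.140

Deprivation-specific rates per 100000 for District 8: 143.63, 78.30, 57.79, 113.69.
For District 3: 134.72, 62.76, 80.13, 107.48.
Standard weights: 0.11, 0.67, 0.06, 0.16.
District 8: 0.1100×143.63 + 0.6700×78.30 + 0.0600×57.79 + 0.1600×113.69 = 89.9167 per 100000.
District 3: 0.1100×134.72 + 0.6700×62.76 + 0.0600×80.13 + 0.1600×107.48 = 78.8728 per 100000.
Ratio = 89.9167 ÷ 78.8728 = 1.14002.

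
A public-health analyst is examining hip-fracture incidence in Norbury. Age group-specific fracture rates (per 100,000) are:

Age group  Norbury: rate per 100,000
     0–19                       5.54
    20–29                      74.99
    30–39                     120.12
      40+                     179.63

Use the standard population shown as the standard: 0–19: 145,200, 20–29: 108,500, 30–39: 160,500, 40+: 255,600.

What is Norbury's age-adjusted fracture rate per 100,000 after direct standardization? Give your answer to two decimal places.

110.68

Standard total = 669,800; weights = 0.2168, 0.1620, 0.2396, 0.3816.
Standardized rate: 0.2168×5.54 + 0.1620×74.99 + 0.2396×120.12 + 0.3816×179.63 = 110.6801 per 100,000.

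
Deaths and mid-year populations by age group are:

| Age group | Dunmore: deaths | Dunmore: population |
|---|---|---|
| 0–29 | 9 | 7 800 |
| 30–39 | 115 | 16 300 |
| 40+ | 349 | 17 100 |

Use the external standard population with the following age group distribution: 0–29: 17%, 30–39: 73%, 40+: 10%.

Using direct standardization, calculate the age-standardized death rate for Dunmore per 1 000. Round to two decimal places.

Age-specific rates per 1 000 for Dunmore: 1.154, 7.055, 20.409.
Standard weights: 0.17, 0.73, 0.10.
Standardized rate: 0.1700×1.154 + 0.7300×7.055 + 0.1000×20.409 = 7.3874 per 1 000.

7.39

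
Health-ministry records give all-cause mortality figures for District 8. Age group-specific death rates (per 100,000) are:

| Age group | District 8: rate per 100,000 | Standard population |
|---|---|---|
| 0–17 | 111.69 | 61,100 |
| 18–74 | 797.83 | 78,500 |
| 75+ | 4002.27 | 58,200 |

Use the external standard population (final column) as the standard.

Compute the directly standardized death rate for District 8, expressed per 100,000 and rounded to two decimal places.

1528.75

Standard total = 197,800; weights = 0.3089, 0.3969, 0.2942.
Standardized rate: 0.3089×111.69 + 0.3969×797.83 + 0.2942×4002.27 = 1528.7463 per 100,000.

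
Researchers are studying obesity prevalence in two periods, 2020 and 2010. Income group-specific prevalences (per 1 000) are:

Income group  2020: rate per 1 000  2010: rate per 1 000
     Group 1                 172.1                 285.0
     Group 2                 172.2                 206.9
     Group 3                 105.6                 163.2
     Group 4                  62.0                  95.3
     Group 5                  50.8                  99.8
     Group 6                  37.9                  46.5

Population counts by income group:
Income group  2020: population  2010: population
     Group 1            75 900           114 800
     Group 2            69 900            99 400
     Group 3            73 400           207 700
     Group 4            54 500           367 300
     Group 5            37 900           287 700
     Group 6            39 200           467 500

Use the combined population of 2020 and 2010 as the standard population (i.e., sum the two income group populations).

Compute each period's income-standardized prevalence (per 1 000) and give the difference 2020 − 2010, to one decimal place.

-41.1

Combined standard total = 1 895 200; weights = 0.1006, 0.0893, 0.1483, 0.2226, 0.1718, 0.2674.
2020: 0.1006×172.1 + 0.0893×172.2 + 0.1483×105.6 + 0.2226×62.0 + 0.1718×50.8 + 0.2674×37.9 = 81.0221 per 1 000.
2010: 0.1006×285.0 + 0.0893×206.9 + 0.1483×163.2 + 0.2226×95.3 + 0.1718×99.8 + 0.2674×46.5 = 122.1545 per 1 000.
Difference = 81.0221 − 122.1545 = -41.1324.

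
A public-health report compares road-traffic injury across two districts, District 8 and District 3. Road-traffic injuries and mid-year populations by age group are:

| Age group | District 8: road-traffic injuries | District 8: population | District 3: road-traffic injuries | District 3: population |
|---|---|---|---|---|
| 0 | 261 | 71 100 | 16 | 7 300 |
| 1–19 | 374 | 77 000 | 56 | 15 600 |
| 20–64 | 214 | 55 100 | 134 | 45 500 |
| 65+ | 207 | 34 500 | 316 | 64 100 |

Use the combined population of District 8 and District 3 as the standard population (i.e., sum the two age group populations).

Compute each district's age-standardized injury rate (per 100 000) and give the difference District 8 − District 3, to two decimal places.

117.04

Age-specific rates per 100 000 for District 8: 367.09, 485.71, 388.38, 600.00.
For District 3: 219.18, 358.97, 294.51, 492.98.
Combined standard total = 370 200; weights = 0.2118, 0.2501, 0.2717, 0.2663.
District 8: 0.2118×367.09 + 0.2501×485.71 + 0.2717×388.38 + 0.2663×600.00 = 464.5824 per 100 000.
District 3: 0.2118×219.18 + 0.2501×358.97 + 0.2717×294.51 + 0.2663×492.98 = 347.5409 per 100 000.
Difference = 464.5824 − 347.5409 = 117.0415.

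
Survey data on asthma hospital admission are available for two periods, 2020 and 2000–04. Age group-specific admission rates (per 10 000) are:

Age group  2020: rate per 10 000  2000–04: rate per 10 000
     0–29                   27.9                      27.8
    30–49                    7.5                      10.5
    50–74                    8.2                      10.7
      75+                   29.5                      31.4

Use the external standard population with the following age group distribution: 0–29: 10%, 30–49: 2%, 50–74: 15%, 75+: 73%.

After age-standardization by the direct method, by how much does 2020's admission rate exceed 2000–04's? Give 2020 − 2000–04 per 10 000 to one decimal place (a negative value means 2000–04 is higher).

Standard weights: 0.10, 0.02, 0.15, 0.73.
2020: 0.1000×27.9 + 0.0200×7.5 + 0.1500×8.2 + 0.7300×29.5 = 25.7050 per 10 000.
2000–04: 0.1000×27.8 + 0.0200×10.5 + 0.1500×10.7 + 0.7300×31.4 = 27.5170 per 10 000.
Difference = 25.7050 − 27.5170 = -1.8120.

-1.8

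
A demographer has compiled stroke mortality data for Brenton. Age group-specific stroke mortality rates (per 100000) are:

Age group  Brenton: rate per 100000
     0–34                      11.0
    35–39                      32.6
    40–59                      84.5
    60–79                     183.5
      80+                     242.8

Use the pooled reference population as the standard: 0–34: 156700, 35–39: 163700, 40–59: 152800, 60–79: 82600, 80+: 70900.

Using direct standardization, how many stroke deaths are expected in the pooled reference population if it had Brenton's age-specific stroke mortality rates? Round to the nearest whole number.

523

Expected stroke deaths = Σ (standard pop × age-specific rate ÷ 100000)
= 156700×11.0/100000 + 163700×32.6/100000 + 152800×84.5/100000 + 82600×183.5/100000 + 70900×242.8/100000
= 17.24 + 53.37 + 129.12 + 151.57 + 172.15 = 523.44.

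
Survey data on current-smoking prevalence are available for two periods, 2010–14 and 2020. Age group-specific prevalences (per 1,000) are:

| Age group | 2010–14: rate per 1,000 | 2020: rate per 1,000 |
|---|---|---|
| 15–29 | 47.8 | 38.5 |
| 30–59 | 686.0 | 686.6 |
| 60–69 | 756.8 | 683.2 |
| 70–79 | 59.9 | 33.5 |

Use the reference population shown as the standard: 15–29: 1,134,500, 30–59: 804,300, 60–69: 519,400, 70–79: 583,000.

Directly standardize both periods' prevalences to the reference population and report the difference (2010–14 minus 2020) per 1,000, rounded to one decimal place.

Standard total = 3,041,200; weights = 0.3730, 0.2645, 0.1708, 0.1917.
2010–14: 0.3730×47.8 + 0.2645×686.0 + 0.1708×756.8 + 0.1917×59.9 = 339.9916 per 1,000.
2020: 0.3730×38.5 + 0.2645×686.6 + 0.1708×683.2 + 0.1917×33.5 = 319.0501 per 1,000.
Difference = 339.9916 − 319.0501 = 20.9415.

20.9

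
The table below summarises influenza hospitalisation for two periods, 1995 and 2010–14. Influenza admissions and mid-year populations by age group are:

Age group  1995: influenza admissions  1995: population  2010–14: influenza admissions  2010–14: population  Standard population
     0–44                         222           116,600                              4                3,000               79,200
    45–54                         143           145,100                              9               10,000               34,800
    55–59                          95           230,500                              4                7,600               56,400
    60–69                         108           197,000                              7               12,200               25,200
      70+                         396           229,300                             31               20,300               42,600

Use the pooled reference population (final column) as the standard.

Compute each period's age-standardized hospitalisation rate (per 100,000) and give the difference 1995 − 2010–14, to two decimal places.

20.82

Age-specific rates per 100,000 for 1995: 190.39, 98.55, 41.21, 54.82, 172.70.
For 2010–14: 133.33, 90.00, 52.63, 57.38, 152.71.
Standard total = 238,200; weights = 0.3325, 0.1461, 0.2368, 0.1058, 0.1788.
1995: 0.3325×190.39 + 0.1461×98.55 + 0.2368×41.21 + 0.1058×54.82 + 0.1788×172.70 = 124.1474 per 100,000.
2010–14: 0.3325×133.33 + 0.1461×90.00 + 0.2368×52.63 + 0.1058×57.38 + 0.1788×152.71 = 103.3239 per 100,000.
Difference = 124.1474 − 103.3239 = 20.8236.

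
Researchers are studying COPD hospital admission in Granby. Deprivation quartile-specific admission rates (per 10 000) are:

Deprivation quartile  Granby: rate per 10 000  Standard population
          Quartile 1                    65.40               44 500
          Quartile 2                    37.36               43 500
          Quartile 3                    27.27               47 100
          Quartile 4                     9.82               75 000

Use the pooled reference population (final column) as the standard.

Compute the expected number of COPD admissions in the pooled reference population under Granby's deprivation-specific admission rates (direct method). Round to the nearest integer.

656

Expected COPD admissions = Σ (standard pop × deprivation-specific rate ÷ 10 000)
= 44 500×65.40/10 000 + 43 500×37.36/10 000 + 47 100×27.27/10 000 + 75 000×9.82/10 000
= 291.03 + 162.52 + 128.44 + 73.65 = 655.64.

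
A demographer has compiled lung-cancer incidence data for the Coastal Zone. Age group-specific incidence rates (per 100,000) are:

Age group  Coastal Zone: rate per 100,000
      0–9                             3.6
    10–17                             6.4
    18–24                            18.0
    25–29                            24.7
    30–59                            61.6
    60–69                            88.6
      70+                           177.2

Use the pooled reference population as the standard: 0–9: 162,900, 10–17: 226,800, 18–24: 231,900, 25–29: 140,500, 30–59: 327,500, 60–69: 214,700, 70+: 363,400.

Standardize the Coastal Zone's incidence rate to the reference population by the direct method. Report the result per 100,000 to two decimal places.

Standard total = 1,667,700; weights = 0.0977, 0.1360, 0.1391, 0.0842, 0.1964, 0.1287, 0.2179.
Standardized rate: 0.0977×3.6 + 0.1360×6.4 + 0.1391×18.0 + 0.0842×24.7 + 0.1964×61.6 + 0.1287×88.6 + 0.2179×177.2 = 67.9219 per 100,000.

67.92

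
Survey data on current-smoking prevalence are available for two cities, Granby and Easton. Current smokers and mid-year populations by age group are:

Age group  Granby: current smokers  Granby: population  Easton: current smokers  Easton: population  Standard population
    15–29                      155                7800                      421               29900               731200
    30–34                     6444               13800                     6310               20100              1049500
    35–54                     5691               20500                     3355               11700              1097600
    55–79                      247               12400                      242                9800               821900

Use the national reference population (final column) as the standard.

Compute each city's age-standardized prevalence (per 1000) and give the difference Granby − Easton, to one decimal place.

Age-specific rates per 1000 for Granby: 19.872, 466.957, 277.610, 19.919.
For Easton: 14.080, 313.930, 286.752, 24.694.
Standard total = 3700200; weights = 0.1976, 0.2836, 0.2966, 0.2221.
Granby: 0.1976×19.872 + 0.2836×466.957 + 0.2966×277.610 + 0.2221×19.919 = 223.1440 per 1000.
Easton: 0.1976×14.080 + 0.2836×313.930 + 0.2966×286.752 + 0.2221×24.694 = 182.3686 per 1000.
Difference = 223.1440 − 182.3686 = 40.7753.

40.8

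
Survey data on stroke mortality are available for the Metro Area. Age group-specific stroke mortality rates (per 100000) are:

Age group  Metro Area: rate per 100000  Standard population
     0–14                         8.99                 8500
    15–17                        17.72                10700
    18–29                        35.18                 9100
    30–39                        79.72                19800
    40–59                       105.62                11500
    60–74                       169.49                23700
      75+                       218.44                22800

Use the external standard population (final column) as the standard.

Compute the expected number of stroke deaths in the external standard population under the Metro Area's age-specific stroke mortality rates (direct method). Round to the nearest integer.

124

Expected stroke deaths = Σ (standard pop × age-specific rate ÷ 100000)
= 8500×8.99/100000 + 10700×17.72/100000 + 9100×35.18/100000 + 19800×79.72/100000 + 11500×105.62/100000 + 23700×169.49/100000 + 22800×218.44/100000
= 0.76 + 1.90 + 3.20 + 15.78 + 12.15 + 40.17 + 49.80 = 123.77.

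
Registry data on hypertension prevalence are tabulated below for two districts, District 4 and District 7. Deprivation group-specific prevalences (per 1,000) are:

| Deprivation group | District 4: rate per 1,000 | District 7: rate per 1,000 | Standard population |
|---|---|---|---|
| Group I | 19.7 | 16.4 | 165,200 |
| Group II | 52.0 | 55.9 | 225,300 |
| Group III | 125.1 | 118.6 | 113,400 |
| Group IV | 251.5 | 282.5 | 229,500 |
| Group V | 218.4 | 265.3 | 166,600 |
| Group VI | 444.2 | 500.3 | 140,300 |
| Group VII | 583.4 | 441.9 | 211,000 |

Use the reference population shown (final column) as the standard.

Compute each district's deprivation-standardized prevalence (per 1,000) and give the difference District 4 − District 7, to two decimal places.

Standard total = 1,251,300; weights = 0.1320, 0.1801, 0.0906, 0.1834, 0.1331, 0.1121, 0.1686.
District 4: 0.1320×19.7 + 0.1801×52.0 + 0.0906×125.1 + 0.1834×251.5 + 0.1331×218.4 + 0.1121×444.2 + 0.1686×583.4 = 246.6872 per 1,000.
District 7: 0.1320×16.4 + 0.1801×55.9 + 0.0906×118.6 + 0.1834×282.5 + 0.1331×265.3 + 0.1121×500.3 + 0.1686×441.9 = 240.7245 per 1,000.
Difference = 246.6872 − 240.7245 = 5.9628.

5.96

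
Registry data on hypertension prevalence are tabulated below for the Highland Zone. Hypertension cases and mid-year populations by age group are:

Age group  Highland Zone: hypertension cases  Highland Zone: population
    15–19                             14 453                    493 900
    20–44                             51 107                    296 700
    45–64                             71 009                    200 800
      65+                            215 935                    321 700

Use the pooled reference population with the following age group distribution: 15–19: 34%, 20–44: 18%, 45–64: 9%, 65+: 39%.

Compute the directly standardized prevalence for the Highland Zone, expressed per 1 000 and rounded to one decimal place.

334.6

Age-specific rates per 1 000 for the Highland Zone: 29.263, 172.251, 353.630, 671.231.
Standard weights: 0.34, 0.18, 0.09, 0.39.
Standardized rate: 0.3400×29.263 + 0.1800×172.251 + 0.0900×353.630 + 0.3900×671.231 = 334.5615 per 1 000.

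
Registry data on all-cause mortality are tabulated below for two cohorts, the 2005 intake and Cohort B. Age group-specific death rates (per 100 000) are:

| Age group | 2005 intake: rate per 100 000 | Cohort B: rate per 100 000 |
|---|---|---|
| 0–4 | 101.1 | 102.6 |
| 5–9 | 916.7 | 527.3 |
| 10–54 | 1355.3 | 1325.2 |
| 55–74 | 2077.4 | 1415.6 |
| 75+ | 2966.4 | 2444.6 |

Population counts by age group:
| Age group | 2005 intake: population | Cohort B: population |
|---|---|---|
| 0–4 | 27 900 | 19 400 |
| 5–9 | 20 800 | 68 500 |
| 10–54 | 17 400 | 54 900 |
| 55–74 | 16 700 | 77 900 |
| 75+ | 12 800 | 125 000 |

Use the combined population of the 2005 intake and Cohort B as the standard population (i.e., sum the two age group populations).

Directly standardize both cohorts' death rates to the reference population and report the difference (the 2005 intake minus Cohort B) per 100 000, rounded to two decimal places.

Combined standard total = 441 300; weights = 0.1072, 0.2024, 0.1638, 0.2144, 0.3123.
The 2005 intake: 0.1072×101.1 + 0.2024×916.7 + 0.1638×1355.3 + 0.2144×2077.4 + 0.3123×2966.4 = 1789.9920 per 100 000.
Cohort B: 0.1072×102.6 + 0.2024×527.3 + 0.1638×1325.2 + 0.2144×1415.6 + 0.3123×2444.6 = 1401.6190 per 100 000.
Difference = 1789.9920 − 1401.6190 = 388.3730.

388.37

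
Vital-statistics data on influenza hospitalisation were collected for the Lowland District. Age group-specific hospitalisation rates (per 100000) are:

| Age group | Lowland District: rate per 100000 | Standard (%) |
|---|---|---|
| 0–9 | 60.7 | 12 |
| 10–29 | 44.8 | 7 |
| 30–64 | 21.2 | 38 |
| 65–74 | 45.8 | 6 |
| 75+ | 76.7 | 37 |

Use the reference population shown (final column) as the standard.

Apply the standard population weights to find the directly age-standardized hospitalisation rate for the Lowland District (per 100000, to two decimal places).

Standard weights: 0.12, 0.07, 0.38, 0.06, 0.37.
Standardized rate: 0.1200×60.7 + 0.0700×44.8 + 0.3800×21.2 + 0.0600×45.8 + 0.3700×76.7 = 49.6030 per 100000.

49.60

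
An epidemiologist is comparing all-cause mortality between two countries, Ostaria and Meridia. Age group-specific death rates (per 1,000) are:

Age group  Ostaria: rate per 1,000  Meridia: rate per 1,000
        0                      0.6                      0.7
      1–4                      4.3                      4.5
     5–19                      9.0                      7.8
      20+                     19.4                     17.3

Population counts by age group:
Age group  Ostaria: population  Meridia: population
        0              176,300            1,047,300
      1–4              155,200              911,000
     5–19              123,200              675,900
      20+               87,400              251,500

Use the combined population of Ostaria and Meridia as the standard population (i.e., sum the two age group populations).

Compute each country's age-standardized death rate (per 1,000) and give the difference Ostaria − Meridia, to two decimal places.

Combined standard total = 3,427,800; weights = 0.3570, 0.3110, 0.2331, 0.0989.
Ostaria: 0.3570×0.6 + 0.3110×4.3 + 0.2331×9.0 + 0.0989×19.4 = 5.5678 per 1,000.
Meridia: 0.3570×0.7 + 0.3110×4.5 + 0.2331×7.8 + 0.0989×17.3 = 5.1784 per 1,000.
Difference = 5.5678 − 5.1784 = 0.3895.

0.39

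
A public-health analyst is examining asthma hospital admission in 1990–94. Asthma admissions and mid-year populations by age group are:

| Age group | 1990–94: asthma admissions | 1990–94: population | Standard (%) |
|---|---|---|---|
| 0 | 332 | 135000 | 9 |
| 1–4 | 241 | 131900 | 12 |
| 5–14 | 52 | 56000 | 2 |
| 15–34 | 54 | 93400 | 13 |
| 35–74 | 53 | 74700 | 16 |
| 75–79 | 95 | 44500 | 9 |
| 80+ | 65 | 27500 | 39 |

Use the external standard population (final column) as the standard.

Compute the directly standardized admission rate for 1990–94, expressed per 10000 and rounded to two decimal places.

Age-specific rates per 10000 for 1990–94: 24.59, 18.27, 9.29, 5.78, 7.10, 21.35, 23.64.
Standard weights: 0.09, 0.12, 0.02, 0.13, 0.16, 0.09, 0.39.
Standardized rate: 0.0900×24.59 + 0.1200×18.27 + 0.0200×9.29 + 0.1300×5.78 + 0.1600×7.10 + 0.0900×21.35 + 0.3900×23.64 = 17.6180 per 10000.

17.62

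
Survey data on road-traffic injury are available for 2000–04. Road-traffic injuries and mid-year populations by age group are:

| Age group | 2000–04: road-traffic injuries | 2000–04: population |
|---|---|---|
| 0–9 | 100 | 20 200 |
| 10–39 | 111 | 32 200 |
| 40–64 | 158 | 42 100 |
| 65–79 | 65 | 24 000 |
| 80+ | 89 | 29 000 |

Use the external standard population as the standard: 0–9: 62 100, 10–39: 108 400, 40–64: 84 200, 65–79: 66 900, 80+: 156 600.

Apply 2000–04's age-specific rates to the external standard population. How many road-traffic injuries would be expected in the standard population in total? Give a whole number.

Age-specific rates per 100 000 for 2000–04: 495.05, 344.72, 375.30, 270.83, 306.90.
Expected road-traffic injuries = Σ (standard pop × age-specific rate ÷ 100 000)
= 62 100×495.05/100 000 + 108 400×344.72/100 000 + 84 200×375.30/100 000 + 66 900×270.83/100 000 + 156 600×306.90/100 000
= 307.43 + 373.68 + 316.00 + 181.19 + 480.60 = 1658.89.

1659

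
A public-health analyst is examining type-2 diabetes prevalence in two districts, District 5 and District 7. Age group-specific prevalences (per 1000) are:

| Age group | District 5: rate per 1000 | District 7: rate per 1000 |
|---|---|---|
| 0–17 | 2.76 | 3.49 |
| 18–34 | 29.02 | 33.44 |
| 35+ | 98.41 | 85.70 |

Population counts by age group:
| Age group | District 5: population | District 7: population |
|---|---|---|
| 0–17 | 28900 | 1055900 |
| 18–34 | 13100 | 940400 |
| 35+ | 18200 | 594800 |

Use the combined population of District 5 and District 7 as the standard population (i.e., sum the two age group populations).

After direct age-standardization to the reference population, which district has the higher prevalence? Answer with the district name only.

District 5

Combined standard total = 2651300; weights = 0.4092, 0.3596, 0.2312.
District 5: 0.4092×2.76 + 0.3596×29.02 + 0.2312×98.41 = 34.3190 per 1000.
District 7: 0.4092×3.49 + 0.3596×33.44 + 0.2312×85.70 = 33.2686 per 1000.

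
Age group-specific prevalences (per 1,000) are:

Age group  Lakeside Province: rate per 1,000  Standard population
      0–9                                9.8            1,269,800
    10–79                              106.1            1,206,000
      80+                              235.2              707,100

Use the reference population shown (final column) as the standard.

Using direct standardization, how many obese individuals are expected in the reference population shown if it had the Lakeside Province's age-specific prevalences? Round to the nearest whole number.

306711

Expected obese individuals = Σ (standard pop × age-specific rate ÷ 1,000)
= 1,269,800×9.8/1,000 + 1,206,000×106.1/1,000 + 707,100×235.2/1,000
= 12444.04 + 127956.60 + 166309.92 = 306710.56.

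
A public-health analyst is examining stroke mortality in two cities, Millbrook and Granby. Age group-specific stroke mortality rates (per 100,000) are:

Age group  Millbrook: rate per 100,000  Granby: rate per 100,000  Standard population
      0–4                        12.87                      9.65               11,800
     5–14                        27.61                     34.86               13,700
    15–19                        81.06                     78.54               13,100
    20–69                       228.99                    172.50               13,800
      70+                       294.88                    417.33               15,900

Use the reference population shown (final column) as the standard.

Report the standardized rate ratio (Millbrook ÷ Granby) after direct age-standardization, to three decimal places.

Standard total = 68,300; weights = 0.1728, 0.2006, 0.1918, 0.2020, 0.2328.
Millbrook: 0.1728×12.87 + 0.2006×27.61 + 0.1918×81.06 + 0.2020×228.99 + 0.2328×294.88 = 138.2235 per 100,000.
Granby: 0.1728×9.65 + 0.2006×34.86 + 0.1918×78.54 + 0.2020×172.50 + 0.2328×417.33 = 155.7302 per 100,000.
Ratio = 138.2235 ÷ 155.7302 = 0.88758.

0.888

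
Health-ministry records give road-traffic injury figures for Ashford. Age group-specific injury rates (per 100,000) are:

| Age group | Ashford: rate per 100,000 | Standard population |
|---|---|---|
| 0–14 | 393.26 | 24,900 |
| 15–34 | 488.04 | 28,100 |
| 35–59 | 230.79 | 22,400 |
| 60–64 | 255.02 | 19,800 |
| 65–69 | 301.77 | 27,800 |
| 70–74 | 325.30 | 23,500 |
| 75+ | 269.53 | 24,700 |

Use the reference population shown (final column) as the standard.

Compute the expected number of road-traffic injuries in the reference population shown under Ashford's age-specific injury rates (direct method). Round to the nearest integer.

564

Expected road-traffic injuries = Σ (standard pop × age-specific rate ÷ 100,000)
= 24,900×393.26/100,000 + 28,100×488.04/100,000 + 22,400×230.79/100,000 + 19,800×255.02/100,000 + 27,800×301.77/100,000 + 23,500×325.30/100,000 + 24,700×269.53/100,000
= 97.92 + 137.14 + 51.70 + 50.49 + 83.89 + 76.45 + 66.57 = 564.16.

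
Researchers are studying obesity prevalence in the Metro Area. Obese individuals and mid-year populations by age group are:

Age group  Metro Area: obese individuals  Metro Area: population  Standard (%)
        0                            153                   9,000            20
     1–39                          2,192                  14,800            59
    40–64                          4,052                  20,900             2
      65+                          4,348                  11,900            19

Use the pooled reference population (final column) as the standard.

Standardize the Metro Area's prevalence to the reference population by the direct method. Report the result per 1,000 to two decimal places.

164.08

Age-specific rates per 1,000 for the Metro Area: 17.000, 148.108, 193.876, 365.378.
Standard weights: 0.20, 0.59, 0.02, 0.19.
Standardized rate: 0.2000×17.000 + 0.5900×148.108 + 0.0200×193.876 + 0.1900×365.378 = 164.0831 per 1,000.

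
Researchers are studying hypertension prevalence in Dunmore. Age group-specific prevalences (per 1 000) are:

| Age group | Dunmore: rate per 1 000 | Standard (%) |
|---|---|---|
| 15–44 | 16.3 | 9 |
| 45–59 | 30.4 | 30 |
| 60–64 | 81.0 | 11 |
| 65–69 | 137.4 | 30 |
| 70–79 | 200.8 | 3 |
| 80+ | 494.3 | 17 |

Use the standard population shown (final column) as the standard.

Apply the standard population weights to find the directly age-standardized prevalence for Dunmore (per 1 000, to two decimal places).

Standard weights: 0.09, 0.30, 0.11, 0.30, 0.03, 0.17.
Standardized rate: 0.0900×16.3 + 0.3000×30.4 + 0.1100×81.0 + 0.3000×137.4 + 0.0300×200.8 + 0.1700×494.3 = 150.7720 per 1 000.

150.77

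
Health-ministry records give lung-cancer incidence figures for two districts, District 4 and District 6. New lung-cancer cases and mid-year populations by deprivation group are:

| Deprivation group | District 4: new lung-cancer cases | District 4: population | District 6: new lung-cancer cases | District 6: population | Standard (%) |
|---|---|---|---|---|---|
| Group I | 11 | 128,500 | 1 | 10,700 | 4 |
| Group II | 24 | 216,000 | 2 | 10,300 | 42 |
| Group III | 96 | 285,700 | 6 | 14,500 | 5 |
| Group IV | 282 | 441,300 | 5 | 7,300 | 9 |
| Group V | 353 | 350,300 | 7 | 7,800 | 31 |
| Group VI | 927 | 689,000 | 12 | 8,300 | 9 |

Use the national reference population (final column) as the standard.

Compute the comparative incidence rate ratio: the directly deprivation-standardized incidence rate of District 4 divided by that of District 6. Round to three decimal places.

Deprivation-specific rates per 100,000 for District 4: 8.56, 11.11, 33.60, 63.90, 100.77, 134.54.
For District 6: 9.35, 19.42, 41.38, 68.49, 89.74, 144.58.
Standard weights: 0.04, 0.42, 0.05, 0.09, 0.31, 0.09.
District 4: 0.0400×8.56 + 0.4200×11.11 + 0.0500×33.60 + 0.0900×63.90 + 0.3100×100.77 + 0.0900×134.54 = 55.7881 per 100,000.
District 6: 0.0400×9.35 + 0.4200×19.42 + 0.0500×41.38 + 0.0900×68.49 + 0.3100×89.74 + 0.0900×144.58 = 57.5951 per 100,000.
Ratio = 55.7881 ÷ 57.5951 = 0.96863.

0.969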